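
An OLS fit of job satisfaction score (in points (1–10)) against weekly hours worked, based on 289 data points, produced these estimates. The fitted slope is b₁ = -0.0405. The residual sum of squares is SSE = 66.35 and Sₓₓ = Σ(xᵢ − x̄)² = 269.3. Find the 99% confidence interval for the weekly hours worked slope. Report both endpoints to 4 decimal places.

(-0.1165, 0.0355)

MSE = SSE/(n − 2) = 66.35/287 = 0.231185.
SE(b₁) = √(MSE/Sₓₓ) = √(0.231185/269.3) = 0.0292996.
df = n − 2 = 287.
t* = t_{0.005, 287} = 2.593068.
Margin = t* × SE = 2.593068 × 0.0292996 = 0.075976.
CI: -0.0405 ± 0.075976 → (-0.1165, 0.0355).
With 99% confidence, each one-unit increase in weekly hours worked is associated with a change of between -0.1165 and 0.0355 points (1–10) in job satisfaction score.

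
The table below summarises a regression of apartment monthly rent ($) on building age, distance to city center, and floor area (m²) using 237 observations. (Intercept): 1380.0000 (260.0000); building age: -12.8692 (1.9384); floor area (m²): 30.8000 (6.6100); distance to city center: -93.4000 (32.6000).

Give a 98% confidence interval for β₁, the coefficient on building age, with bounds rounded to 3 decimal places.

(-17.410, -8.329)

Read off: b = -12.8692, SE = 1.9384 for building age.
df = n − k − 1 = 237 − 3 − 1 = 233.
t* = t_{0.01, 233} = 2.342458.
Margin = t* × SE = 2.342458 × 1.9384 = 4.54062.
CI: -12.8692 ± 4.54062 → (-17.410, -8.329).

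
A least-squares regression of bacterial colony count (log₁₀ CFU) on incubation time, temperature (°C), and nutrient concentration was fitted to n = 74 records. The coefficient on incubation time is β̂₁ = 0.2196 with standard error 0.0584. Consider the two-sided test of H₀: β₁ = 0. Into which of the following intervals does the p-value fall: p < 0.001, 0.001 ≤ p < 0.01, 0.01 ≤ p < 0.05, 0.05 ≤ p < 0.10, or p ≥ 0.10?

p < 0.001

t = 0.2196 / 0.0584 = 3.760.
df = n − k − 1 = 74 − 3 − 1 = 70.
Two-sided p = 2·P(T_{70} > |t|) ≈ 0.0003.
So p < 0.001.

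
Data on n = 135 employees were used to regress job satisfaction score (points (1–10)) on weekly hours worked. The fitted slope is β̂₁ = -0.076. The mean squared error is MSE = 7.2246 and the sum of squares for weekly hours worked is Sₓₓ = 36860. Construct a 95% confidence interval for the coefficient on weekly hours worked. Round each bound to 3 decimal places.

(-0.104, -0.048)

SE(β̂₁) = √(MSE/Sₓₓ) = √(7.2246/36860) = 0.014.
df = n − 2 = 133.
t* = t_{0.025, 133} = 1.977961.
Margin = t* × SE = 1.977961 × 0.014 = 0.02769.
CI: -0.076 ± 0.02769 → (-0.104, -0.048).
With 95% confidence, each one-unit increase in weekly hours worked is associated with a change of between -0.104 and -0.048 points (1–10) in job satisfaction score.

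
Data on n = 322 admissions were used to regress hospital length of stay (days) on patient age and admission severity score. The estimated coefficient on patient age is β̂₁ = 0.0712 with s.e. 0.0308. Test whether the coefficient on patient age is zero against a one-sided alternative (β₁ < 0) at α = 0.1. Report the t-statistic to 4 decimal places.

H₀: β₁ = 0 vs H₁: β₁ < 0.
t = (β̂₁ − β₁⁰)/SE = 0.0712 / 0.0308 = 2.3117.
df = n − k − 1 = 322 − 2 − 1 = 319.
One-sided p ≈ 0.9893, which is ≥ 0.1, so fail to reject H₀.
The data do not give significant evidence that the true slope on patient age is negative, holding the other predictors fixed.

t = 2.3117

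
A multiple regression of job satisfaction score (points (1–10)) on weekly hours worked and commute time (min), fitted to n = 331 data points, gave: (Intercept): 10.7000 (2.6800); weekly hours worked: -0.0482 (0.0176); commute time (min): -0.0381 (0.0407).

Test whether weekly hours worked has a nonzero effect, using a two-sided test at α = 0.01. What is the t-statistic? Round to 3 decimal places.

t = -2.739

Read off: b = -0.0482, SE = 0.0176 for weekly hours worked.
H₀: β₁ = 0 vs H₁: β₁ ≠ 0.
t = -0.0482 / 0.0176 = -2.739.
df = n − k − 1 = 331 − 2 − 1 = 328.
Two-sided p ≈ 0.0065, which is < 0.01, so reject H₀.
There is evidence that weekly hours worked is associated with job satisfaction score, holding the other predictors fixed.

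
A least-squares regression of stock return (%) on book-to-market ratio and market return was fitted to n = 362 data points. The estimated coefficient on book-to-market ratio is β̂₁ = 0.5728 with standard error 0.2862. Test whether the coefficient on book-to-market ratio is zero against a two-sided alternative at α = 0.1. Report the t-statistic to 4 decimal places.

t = 2.0014

H₀: β₁ = 0 vs H₁: β₁ ≠ 0.
t = (β̂₁ − β₁⁰)/SE = 0.5728 / 0.2862 = 2.0014.
df = n − k − 1 = 362 − 2 − 1 = 359.
Two-sided p ≈ 0.0461, which is < 0.1, so reject H₀.
There is evidence that book-to-market ratio is associated with stock return, holding the other predictors fixed.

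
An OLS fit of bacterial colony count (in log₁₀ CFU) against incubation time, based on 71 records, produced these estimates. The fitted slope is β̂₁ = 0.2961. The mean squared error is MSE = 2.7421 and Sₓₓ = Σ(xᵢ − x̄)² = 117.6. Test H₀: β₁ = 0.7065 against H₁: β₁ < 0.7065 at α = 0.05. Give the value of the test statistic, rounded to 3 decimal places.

t = -2.688

SE(β̂₁) = √(MSE/Sₓₓ) = √(2.7421/117.6) = 0.1527.
t = (0.2961 − 0.7065) / 0.1527 = -2.688.
df = n − 2 = 69.
One-sided p ≈ 0.0045, which is < 0.05, so reject H₀.
There is evidence that the true slope on incubation time is below 0.7065 log₁₀ CFU per unit.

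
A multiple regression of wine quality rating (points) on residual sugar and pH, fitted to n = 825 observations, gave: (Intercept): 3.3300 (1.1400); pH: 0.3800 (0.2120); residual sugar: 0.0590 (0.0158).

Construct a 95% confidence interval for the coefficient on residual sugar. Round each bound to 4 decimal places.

Read off: b = 0.0590, SE = 0.0158 for residual sugar.
df = n − k − 1 = 825 − 2 − 1 = 822.
t* = t_{0.025, 822} = 1.962854.
Margin = t* × SE = 1.962854 × 0.0158 = 0.031013.
CI: 0.0590 ± 0.031013 → (0.0280, 0.0900).

(0.0280, 0.0900)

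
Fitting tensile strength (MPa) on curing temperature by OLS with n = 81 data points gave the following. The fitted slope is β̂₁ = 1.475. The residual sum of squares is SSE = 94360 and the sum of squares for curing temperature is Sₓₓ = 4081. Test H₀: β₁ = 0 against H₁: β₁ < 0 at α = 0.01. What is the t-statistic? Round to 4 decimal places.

t = 2.7264

MSE = SSE/(n − 2) = 94360/79 = 1194.43.
SE(β̂₁) = √(MSE/Sₓₓ) = √(1194.43/4081) = 0.541.
t = 1.475 / 0.541 = 2.7264.
df = n − 2 = 79.
One-sided p ≈ 0.9961, which is ≥ 0.01, so fail to reject H₀.
The data do not give significant evidence that the true slope on curing temperature is negative.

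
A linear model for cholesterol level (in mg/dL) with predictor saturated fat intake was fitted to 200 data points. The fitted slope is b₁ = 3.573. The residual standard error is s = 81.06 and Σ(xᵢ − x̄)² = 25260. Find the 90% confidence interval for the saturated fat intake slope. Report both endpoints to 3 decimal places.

(2.730, 4.416)

SE(b₁) = s/√Sₓₓ = 81.06/√25260 = 0.510023.
df = n − 2 = 198.
t* = t_{0.05, 198} = 1.652586.
Margin = t* × SE = 1.652586 × 0.510023 = 0.84286.
CI: 3.573 ± 0.84286 → (2.730, 4.416).
With 90% confidence, each one-unit increase in saturated fat intake is associated with a change of between 2.730 and 4.416 mg/dL in cholesterol level.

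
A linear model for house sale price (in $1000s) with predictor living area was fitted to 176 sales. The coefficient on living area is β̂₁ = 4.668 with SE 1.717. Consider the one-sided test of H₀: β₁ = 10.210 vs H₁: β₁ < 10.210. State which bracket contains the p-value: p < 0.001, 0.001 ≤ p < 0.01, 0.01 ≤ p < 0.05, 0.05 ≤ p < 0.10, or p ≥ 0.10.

p < 0.001

t = (4.668 − 10.210) / 1.717 = -3.228.
df = n − 2 = 176 − 2 = 174.
One-sided p = P(T_{174} < t) ≈ 0.0007.
So p < 0.001.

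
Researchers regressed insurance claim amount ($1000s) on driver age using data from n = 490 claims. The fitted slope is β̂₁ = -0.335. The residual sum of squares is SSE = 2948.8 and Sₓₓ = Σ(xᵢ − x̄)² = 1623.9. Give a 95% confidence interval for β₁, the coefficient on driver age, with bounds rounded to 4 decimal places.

(-0.4549, -0.2151)

MSE = SSE/(n − 2) = 2948.8/488 = 6.04262.
SE(β̂₁) = √(MSE/Sₓₓ) = √(6.04262/1623.9) = 0.0610005.
df = n − 2 = 488.
t* = t_{0.025, 488} = 1.964837.
Margin = t* × SE = 1.964837 × 0.0610005 = 0.119856.
CI: -0.335 ± 0.119856 → (-0.4549, -0.2151).
With 95% confidence, each one-unit increase in driver age is associated with a change of between -0.4549 and -0.2151 $1000s in insurance claim amount.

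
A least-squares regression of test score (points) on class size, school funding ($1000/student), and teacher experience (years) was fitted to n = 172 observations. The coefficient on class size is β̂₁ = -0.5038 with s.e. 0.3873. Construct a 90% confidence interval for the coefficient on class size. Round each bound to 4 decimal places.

(-1.1444, 0.1368)

df = n − k − 1 = 172 − 3 − 1 = 168.
t* = t_{0.05, 168} = 1.653974.
Margin = t* × SE = 1.653974 × 0.3873 = 0.640584.
CI: -0.5038 ± 0.640584 → (-1.1444, 0.1368).
With 90% confidence, each one-unit increase in class size is associated with a change of between -1.1444 and 0.1368 points in test score, holding the other predictors fixed.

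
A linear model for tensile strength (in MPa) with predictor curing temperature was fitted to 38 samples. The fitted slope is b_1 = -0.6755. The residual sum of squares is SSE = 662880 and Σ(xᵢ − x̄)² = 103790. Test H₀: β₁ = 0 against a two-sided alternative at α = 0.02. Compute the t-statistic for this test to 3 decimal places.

t = -1.604

MSE = SSE/(n − 2) = 662880/36 = 18413.3.
SE(b_1) = √(MSE/Sₓₓ) = √(18413.3/103790) = 0.4212.
t = -0.6755 / 0.4212 = -1.604.
df = n − 2 = 36.
Two-sided p ≈ 0.1175, which is ≥ 0.02, so fail to reject H₀.
The data do not give significant evidence of an association between curing temperature and tensile strength.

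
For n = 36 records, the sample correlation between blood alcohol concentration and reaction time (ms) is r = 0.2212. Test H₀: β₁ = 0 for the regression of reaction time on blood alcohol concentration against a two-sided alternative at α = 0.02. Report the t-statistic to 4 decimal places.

t = r·√(n − 2)/√(1 − r²) = 0.2212·√34/√0.951071 = 1.3226.
df = n − 2 = 34.
Two-sided p ≈ 0.1948, which is ≥ 0.02, so fail to reject H₀.
The data do not give significant evidence of a linear association between blood alcohol concentration and reaction time.

t = 1.3226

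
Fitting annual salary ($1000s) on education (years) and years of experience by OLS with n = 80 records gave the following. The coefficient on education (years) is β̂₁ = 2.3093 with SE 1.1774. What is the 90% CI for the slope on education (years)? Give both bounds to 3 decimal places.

df = n − k − 1 = 80 − 2 − 1 = 77.
t* = t_{0.05, 77} = 1.664885.
Margin = t* × SE = 1.664885 × 1.1774 = 1.96024.
CI: 2.3093 ± 1.96024 → (0.349, 4.270).
With 90% confidence, each one-unit increase in education (years) is associated with a change of between 0.349 and 4.270 $1000s in annual salary, holding the other predictors fixed.

(0.349, 4.270)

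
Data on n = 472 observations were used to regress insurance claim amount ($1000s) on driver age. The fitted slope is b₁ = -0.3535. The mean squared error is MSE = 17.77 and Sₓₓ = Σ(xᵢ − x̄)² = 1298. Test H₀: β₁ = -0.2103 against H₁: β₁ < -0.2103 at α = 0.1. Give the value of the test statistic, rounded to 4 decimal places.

SE(b₁) = √(MSE/Sₓₓ) = √(17.77/1298) = 0.117006.
t = (-0.3535 − (-0.2103)) / 0.117006 = -1.2239.
df = n − 2 = 470.
One-sided p ≈ 0.1108, which is ≥ 0.1, so fail to reject H₀.
The data do not give significant evidence that the true slope on driver age is below -0.2103 $1000s per unit.

t = -1.2239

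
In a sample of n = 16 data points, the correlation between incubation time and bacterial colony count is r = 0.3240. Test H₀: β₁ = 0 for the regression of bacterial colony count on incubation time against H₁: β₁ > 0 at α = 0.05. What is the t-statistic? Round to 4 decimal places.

t = 1.2814

t = r·√(n − 2)/√(1 − r²) = 0.3240·√14/√0.895024 = 1.2814.
df = n − 2 = 14.
One-sided p ≈ 0.1104, which is ≥ 0.05, so fail to reject H₀.
The data do not give significant evidence of a linear association between incubation time and bacterial colony count.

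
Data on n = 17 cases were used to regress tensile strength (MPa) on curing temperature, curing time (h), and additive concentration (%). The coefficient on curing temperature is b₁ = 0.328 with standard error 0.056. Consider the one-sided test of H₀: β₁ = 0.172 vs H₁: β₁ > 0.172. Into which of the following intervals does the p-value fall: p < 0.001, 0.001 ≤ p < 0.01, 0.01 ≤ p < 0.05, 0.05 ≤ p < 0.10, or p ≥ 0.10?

t = (0.328 − 0.172) / 0.056 = 2.786.
df = n − k − 1 = 17 − 3 − 1 = 13.
One-sided p = P(T_{13} > t) ≈ 0.0077.
So 0.001 ≤ p < 0.01.

0.001 ≤ p < 0.01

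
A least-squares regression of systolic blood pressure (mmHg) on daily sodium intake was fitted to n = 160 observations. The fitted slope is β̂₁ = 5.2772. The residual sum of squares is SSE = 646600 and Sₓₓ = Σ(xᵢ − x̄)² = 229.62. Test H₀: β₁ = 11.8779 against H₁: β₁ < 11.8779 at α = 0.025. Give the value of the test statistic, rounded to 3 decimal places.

t = -1.564

MSE = SSE/(n − 2) = 646600/158 = 4092.41.
SE(β̂₁) = √(MSE/Sₓₓ) = √(4092.41/229.62) = 4.22167.
t = (5.2772 − 11.8779) / 4.22167 = -1.564.
df = n − 2 = 158.
One-sided p ≈ 0.0600, which is ≥ 0.025, so fail to reject H₀.
The data do not give significant evidence that the true slope on daily sodium intake is below 11.8779 mmHg per unit.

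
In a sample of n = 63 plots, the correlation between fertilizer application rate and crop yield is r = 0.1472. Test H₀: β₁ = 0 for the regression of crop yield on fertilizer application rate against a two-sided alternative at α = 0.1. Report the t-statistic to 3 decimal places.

t = r·√(n − 2)/√(1 − r²) = 0.1472·√61/√0.978332 = 1.162.
df = n − 2 = 61.
Two-sided p ≈ 0.2496, which is ≥ 0.1, so fail to reject H₀.
The data do not give significant evidence of a linear association between fertilizer application rate and crop yield.

t = 1.162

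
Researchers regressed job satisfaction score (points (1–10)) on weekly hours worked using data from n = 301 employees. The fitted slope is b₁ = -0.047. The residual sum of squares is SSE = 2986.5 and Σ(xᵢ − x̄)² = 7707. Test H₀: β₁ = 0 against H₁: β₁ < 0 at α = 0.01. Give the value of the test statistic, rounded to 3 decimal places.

MSE = SSE/(n − 2) = 2986.5/299 = 9.98829.
SE(b₁) = √(MSE/Sₓₓ) = √(9.98829/7707) = 0.036.
t = -0.047 / 0.036 = -1.306.
df = n − 2 = 299.
One-sided p ≈ 0.0964, which is ≥ 0.01, so fail to reject H₀.
The data do not give significant evidence that the true slope on weekly hours worked is negative.

t = -1.306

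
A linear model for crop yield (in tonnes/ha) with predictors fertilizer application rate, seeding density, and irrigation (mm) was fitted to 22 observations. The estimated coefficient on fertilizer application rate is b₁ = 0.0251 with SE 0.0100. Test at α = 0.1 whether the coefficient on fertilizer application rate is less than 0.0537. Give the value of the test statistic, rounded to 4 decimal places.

t = -2.8600

H₀: β₁ = 0.0537 vs H₁: β₁ < 0.0537.
t = (b₁ − β₁⁰)/SE = (0.0251 − 0.0537) / 0.0100 = -2.8600.
df = n − k − 1 = 22 − 3 − 1 = 18.
One-sided p ≈ 0.0052, which is < 0.1, so reject H₀.
There is evidence that the true slope on fertilizer application rate is below 0.0537 tonnes/ha per unit, holding the other predictors fixed.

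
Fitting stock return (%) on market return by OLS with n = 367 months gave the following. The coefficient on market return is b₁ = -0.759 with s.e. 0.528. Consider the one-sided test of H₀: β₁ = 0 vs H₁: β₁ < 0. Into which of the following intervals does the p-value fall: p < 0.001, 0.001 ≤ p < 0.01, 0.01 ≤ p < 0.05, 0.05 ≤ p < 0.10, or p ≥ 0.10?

t = -0.759 / 0.528 = -1.438.
df = n − 2 = 367 − 2 = 365.
One-sided p = P(T_{365} < t) ≈ 0.0757.
So 0.05 ≤ p < 0.10.

0.05 ≤ p < 0.10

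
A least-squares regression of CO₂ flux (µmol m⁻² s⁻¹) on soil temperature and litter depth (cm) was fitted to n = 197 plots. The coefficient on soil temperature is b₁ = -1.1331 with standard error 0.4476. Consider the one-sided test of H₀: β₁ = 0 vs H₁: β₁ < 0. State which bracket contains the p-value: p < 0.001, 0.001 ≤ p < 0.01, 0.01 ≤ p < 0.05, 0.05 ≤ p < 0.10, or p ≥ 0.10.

t = -1.1331 / 0.4476 = -2.532.
df = n − k − 1 = 197 − 2 − 1 = 194.
One-sided p = P(T_{194} < t) ≈ 0.0061.
So 0.001 ≤ p < 0.01.

0.001 ≤ p < 0.01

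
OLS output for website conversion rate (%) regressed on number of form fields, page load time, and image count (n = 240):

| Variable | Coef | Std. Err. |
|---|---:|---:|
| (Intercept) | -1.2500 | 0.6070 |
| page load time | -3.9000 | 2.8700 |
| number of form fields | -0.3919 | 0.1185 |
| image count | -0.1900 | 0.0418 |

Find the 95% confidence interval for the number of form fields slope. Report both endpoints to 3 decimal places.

Read off: b = -0.3919, SE = 0.1185 for number of form fields.
df = n − k − 1 = 240 − 3 − 1 = 236.
t* = t_{0.025, 236} = 1.970067.
Margin = t* × SE = 1.970067 × 0.1185 = 0.23345.
CI: -0.3919 ± 0.23345 → (-0.625, -0.158).

(-0.625, -0.158)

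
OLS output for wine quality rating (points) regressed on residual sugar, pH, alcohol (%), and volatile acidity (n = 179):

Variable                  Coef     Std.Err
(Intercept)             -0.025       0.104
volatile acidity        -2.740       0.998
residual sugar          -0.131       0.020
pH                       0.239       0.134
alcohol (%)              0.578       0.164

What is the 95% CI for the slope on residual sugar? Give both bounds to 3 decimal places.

Read off: b = -0.131, SE = 0.020 for residual sugar.
df = n − k − 1 = 179 − 4 − 1 = 174.
t* = t_{0.025, 174} = 1.973691.
Margin = t* × SE = 1.973691 × 0.020 = 0.03947.
CI: -0.131 ± 0.03947 → (-0.170, -0.092).

(-0.170, -0.092)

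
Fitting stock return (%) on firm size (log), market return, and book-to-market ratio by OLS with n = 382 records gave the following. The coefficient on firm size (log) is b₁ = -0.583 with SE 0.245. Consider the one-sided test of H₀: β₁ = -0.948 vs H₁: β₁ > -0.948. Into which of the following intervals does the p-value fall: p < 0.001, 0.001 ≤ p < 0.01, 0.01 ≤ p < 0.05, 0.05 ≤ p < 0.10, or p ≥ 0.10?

t = (-0.583 − (-0.948)) / 0.245 = 1.490.
df = n − k − 1 = 382 − 3 − 1 = 378.
One-sided p = P(T_{378} > t) ≈ 0.0686.
So 0.05 ≤ p < 0.10.

0.05 ≤ p < 0.10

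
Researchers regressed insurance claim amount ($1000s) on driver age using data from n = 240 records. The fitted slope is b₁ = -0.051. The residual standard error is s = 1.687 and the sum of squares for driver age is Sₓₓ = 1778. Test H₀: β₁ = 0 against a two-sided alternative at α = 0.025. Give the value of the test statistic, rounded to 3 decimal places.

SE(b₁) = s/√Sₓₓ = 1.687/√1778 = 0.0400082.
t = -0.051 / 0.0400082 = -1.275.
df = n − 2 = 238.
Two-sided p ≈ 0.2036, which is ≥ 0.025, so fail to reject H₀.
The data do not give significant evidence of an association between driver age and insurance claim amount.

t = -1.275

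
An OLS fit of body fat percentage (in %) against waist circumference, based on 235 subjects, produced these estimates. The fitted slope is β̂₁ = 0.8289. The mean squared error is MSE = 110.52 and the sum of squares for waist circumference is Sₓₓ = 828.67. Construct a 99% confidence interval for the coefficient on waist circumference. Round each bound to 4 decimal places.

SE(β̂₁) = √(MSE/Sₓₓ) = √(110.52/828.67) = 0.365199.
df = n − 2 = 233.
t* = t_{0.005, 233} = 2.597094.
Margin = t* × SE = 2.597094 × 0.365199 = 0.948456.
CI: 0.8289 ± 0.948456 → (-0.1196, 1.7774).
With 99% confidence, each one-unit increase in waist circumference is associated with a change of between -0.1196 and 1.7774 % in body fat percentage.

(-0.1196, 1.7774)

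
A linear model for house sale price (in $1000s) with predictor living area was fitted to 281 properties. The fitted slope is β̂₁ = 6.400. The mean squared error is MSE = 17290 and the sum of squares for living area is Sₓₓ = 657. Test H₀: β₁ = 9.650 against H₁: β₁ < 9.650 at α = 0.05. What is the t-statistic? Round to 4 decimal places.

SE(β̂₁) = √(MSE/Sₓₓ) = √(17290/657) = 5.12997.
t = (6.400 − 9.650) / 5.12997 = -0.6335.
df = n − 2 = 279.
One-sided p ≈ 0.2635, which is ≥ 0.05, so fail to reject H₀.
The data do not give significant evidence that the true slope on living area is below 9.650 $1000s per unit.

t = -0.6335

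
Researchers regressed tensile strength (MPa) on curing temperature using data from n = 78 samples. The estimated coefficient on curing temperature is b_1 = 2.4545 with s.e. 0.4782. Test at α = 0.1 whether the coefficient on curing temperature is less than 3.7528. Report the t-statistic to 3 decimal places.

t = -2.715

H₀: β₁ = 3.7528 vs H₁: β₁ < 3.7528.
t = (b_1 − β₁⁰)/SE = (2.4545 − 3.7528) / 0.4782 = -2.715.
df = n − 2 = 78 − 2 = 76.
One-sided p ≈ 0.0041, which is < 0.1, so reject H₀.
There is evidence that the true slope on curing temperature is below 3.7528 MPa per unit.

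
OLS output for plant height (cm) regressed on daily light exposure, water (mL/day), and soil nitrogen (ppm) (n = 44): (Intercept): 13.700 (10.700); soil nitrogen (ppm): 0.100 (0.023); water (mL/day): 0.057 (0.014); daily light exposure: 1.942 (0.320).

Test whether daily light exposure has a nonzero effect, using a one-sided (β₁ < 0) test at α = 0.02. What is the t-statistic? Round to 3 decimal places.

t = 6.069

Read off: b = 1.942, SE = 0.320 for daily light exposure.
H₀: β₁ = 0 vs H₁: β₁ < 0.
t = 1.942 / 0.320 = 6.069.
df = n − k − 1 = 44 − 3 − 1 = 40.
One-sided p ≈ 1.0000, which is ≥ 0.02, so fail to reject H₀.
The data do not give significant evidence that the true slope on daily light exposure is negative, holding the other predictors fixed.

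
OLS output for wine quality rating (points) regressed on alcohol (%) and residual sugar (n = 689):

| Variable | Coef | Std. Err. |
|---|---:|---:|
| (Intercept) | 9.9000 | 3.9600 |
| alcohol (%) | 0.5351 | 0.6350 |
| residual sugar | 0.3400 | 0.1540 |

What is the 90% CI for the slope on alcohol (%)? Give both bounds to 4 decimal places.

Read off: b = 0.5351, SE = 0.6350 for alcohol (%).
df = n − k − 1 = 689 − 2 − 1 = 686.
t* = t_{0.05, 686} = 1.647078.
Margin = t* × SE = 1.647078 × 0.6350 = 1.045894.
CI: 0.5351 ± 1.045894 → (-0.5108, 1.5810).

(-0.5108, 1.5810)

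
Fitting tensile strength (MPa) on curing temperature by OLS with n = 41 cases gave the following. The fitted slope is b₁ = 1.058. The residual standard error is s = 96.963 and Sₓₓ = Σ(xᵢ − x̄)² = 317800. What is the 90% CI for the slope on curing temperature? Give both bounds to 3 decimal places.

(0.768, 1.348)

SE(b₁) = s/√Sₓₓ = 96.963/√317800 = 0.172.
df = n − 2 = 39.
t* = t_{0.05, 39} = 1.684875.
Margin = t* × SE = 1.684875 × 0.172 = 0.28980.
CI: 1.058 ± 0.28980 → (0.768, 1.348).
With 90% confidence, each one-unit increase in curing temperature is associated with a change of between 0.768 and 1.348 MPa in tensile strength.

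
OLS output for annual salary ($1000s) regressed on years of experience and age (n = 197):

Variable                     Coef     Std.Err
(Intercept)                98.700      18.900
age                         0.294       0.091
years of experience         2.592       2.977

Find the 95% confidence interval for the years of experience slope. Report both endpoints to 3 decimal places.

Read off: b = 2.592, SE = 2.977 for years of experience.
df = n − k − 1 = 197 − 2 − 1 = 194.
t* = t_{0.025, 194} = 1.972268.
Margin = t* × SE = 1.972268 × 2.977 = 5.87144.
CI: 2.592 ± 5.87144 → (-3.279, 8.463).

(-3.279, 8.463)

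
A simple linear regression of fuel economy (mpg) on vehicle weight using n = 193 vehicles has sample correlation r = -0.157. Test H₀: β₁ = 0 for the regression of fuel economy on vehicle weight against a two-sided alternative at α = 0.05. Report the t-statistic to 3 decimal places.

t = -2.197

t = r·√(n − 2)/√(1 − r²) = -0.157·√191/√0.975351 = -2.197.
df = n − 2 = 191.
Two-sided p ≈ 0.0292, which is < 0.05, so reject H₀.
There is evidence of a linear association between vehicle weight and fuel economy.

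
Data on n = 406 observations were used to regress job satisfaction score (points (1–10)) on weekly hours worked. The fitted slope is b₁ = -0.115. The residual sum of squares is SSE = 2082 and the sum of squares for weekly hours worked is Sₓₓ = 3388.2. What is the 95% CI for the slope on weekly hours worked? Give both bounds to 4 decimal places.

MSE = SSE/(n − 2) = 2082/404 = 5.15347.
SE(b₁) = √(MSE/Sₓₓ) = √(5.15347/3388.2) = 0.039.
df = n − 2 = 404.
t* = t_{0.025, 404} = 1.965853.
Margin = t* × SE = 1.965853 × 0.039 = 0.076668.
CI: -0.115 ± 0.076668 → (-0.1917, -0.0383).
With 95% confidence, each one-unit increase in weekly hours worked is associated with a change of between -0.1917 and -0.0383 points (1–10) in job satisfaction score.

(-0.1917, -0.0383)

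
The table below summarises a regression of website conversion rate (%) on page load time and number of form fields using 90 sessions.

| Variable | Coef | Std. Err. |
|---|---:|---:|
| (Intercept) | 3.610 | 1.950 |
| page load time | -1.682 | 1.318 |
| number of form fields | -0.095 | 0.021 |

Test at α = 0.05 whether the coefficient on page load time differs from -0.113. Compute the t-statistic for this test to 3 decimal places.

Read off: b = -1.682, SE = 1.318 for page load time.
H₀: β₁ = -0.113 vs H₁: β₁ ≠ -0.113.
t = (-1.682 − (-0.113)) / 1.318 = -1.190.
df = n − k − 1 = 90 − 2 − 1 = 87.
Two-sided p ≈ 0.2371, which is ≥ 0.05, so fail to reject H₀.
The data are consistent with a true slope of -0.113 % per unit of page load time, holding the other predictors fixed.

t = -1.190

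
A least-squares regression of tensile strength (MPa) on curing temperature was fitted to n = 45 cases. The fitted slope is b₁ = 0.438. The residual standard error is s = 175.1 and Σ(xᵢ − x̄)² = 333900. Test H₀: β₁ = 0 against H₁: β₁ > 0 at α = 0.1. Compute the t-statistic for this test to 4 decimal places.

t = 1.4454

SE(b₁) = s/√Sₓₓ = 175.1/√333900 = 0.303025.
t = 0.438 / 0.303025 = 1.4454.
df = n − 2 = 43.
One-sided p ≈ 0.0778, which is < 0.1, so reject H₀.
There is evidence that the true slope on curing temperature is positive.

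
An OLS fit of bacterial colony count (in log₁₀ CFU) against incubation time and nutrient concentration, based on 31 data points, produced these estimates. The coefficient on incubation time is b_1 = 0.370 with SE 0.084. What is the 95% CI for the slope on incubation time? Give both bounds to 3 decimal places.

(0.198, 0.542)

df = n − k − 1 = 31 − 2 − 1 = 28.
t* = t_{0.025, 28} = 2.048407.
Margin = t* × SE = 2.048407 × 0.084 = 0.17207.
CI: 0.370 ± 0.17207 → (0.198, 0.542).
With 95% confidence, each one-unit increase in incubation time is associated with a change of between 0.198 and 0.542 log₁₀ CFU in bacterial colony count, holding the other predictors fixed.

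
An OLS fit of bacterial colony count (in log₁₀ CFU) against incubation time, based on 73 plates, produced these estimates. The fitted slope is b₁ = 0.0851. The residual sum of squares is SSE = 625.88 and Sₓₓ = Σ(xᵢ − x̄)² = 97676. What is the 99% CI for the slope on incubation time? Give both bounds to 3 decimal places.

MSE = SSE/(n − 2) = 625.88/71 = 8.81521.
SE(b₁) = √(MSE/Sₓₓ) = √(8.81521/97676) = 0.00949997.
df = n − 2 = 71.
t* = t_{0.005, 71} = 2.646863.
Margin = t* × SE = 2.646863 × 0.00949997 = 0.02515.
CI: 0.0851 ± 0.02515 → (0.060, 0.110).
With 99% confidence, each one-unit increase in incubation time is associated with a change of between 0.060 and 0.110 log₁₀ CFU in bacterial colony count.

(0.060, 0.110)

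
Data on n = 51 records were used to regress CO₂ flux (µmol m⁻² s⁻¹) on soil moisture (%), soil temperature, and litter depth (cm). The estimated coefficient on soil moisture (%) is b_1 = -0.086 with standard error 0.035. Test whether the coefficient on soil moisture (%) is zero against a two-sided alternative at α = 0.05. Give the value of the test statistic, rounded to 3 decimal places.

t = -2.457

H₀: β₁ = 0 vs H₁: β₁ ≠ 0.
t = (b_1 − β₁⁰)/SE = -0.086 / 0.035 = -2.457.
df = n − k − 1 = 51 − 3 − 1 = 47.
Two-sided p ≈ 0.0178, which is < 0.05, so reject H₀.
There is evidence that soil moisture (%) is associated with CO₂ flux, holding the other predictors fixed.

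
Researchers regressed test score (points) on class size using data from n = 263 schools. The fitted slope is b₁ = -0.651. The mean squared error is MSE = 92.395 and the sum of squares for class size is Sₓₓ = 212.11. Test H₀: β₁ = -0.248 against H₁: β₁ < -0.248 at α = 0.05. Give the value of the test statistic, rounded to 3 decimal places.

SE(b₁) = √(MSE/Sₓₓ) = √(92.395/212.11) = 0.66.
t = (-0.651 − (-0.248)) / 0.66 = -0.611.
df = n − 2 = 261.
One-sided p ≈ 0.2710, which is ≥ 0.05, so fail to reject H₀.
The data do not give significant evidence that the true slope on class size is below -0.248 points per unit.

t = -0.611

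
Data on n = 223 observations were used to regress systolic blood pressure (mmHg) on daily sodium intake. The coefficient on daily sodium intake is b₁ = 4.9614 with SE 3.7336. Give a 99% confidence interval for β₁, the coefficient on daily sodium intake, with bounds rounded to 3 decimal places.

df = n − 2 = 223 − 2 = 221.
t* = t_{0.005, 221} = 2.598258.
Margin = t* × SE = 2.598258 × 3.7336 = 9.70086.
CI: 4.9614 ± 9.70086 → (-4.739, 14.662).
With 99% confidence, each one-unit increase in daily sodium intake is associated with a change of between -4.739 and 14.662 mmHg in systolic blood pressure.

(-4.739, 14.662)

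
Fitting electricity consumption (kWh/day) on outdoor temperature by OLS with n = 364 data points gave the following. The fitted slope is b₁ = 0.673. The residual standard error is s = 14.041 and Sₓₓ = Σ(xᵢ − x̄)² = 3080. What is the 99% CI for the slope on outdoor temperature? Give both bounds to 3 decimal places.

(0.018, 1.328)

SE(b₁) = s/√Sₓₓ = 14.041/√3080 = 0.253001.
df = n − 2 = 362.
t* = t_{0.005, 362} = 2.589479.
Margin = t* × SE = 2.589479 × 0.253001 = 0.65514.
CI: 0.673 ± 0.65514 → (0.018, 1.328).
With 99% confidence, each one-unit increase in outdoor temperature is associated with a change of between 0.018 and 1.328 kWh/day in electricity consumption.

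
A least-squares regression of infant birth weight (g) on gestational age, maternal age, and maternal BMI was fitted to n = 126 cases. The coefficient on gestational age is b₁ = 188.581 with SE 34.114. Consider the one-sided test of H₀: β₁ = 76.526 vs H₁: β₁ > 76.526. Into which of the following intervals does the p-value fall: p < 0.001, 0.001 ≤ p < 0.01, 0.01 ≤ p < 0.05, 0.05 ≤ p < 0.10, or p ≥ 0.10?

p < 0.001

t = (188.581 − 76.526) / 34.114 = 3.285.
df = n − k − 1 = 126 − 3 − 1 = 122.
One-sided p = P(T_{122} > t) ≈ 0.0007.
So p < 0.001.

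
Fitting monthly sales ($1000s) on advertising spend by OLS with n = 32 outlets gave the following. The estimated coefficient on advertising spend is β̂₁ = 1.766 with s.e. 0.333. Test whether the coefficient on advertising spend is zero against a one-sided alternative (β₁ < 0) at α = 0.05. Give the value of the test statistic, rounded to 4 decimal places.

t = 5.3033

H₀: β₁ = 0 vs H₁: β₁ < 0.
t = (β̂₁ − β₁⁰)/SE = 1.766 / 0.333 = 5.3033.
df = n − 2 = 32 − 2 = 30.
One-sided p ≈ 1.0000, which is ≥ 0.05, so fail to reject H₀.
The data do not give significant evidence that the true slope on advertising spend is negative.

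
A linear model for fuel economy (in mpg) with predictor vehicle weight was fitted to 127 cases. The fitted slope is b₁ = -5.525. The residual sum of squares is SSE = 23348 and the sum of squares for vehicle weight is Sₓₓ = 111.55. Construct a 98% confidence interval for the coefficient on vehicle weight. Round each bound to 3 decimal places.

(-8.574, -2.476)

MSE = SSE/(n − 2) = 23348/125 = 186.784.
SE(b₁) = √(MSE/Sₓₓ) = √(186.784/111.55) = 1.294.
df = n − 2 = 125.
t* = t_{0.01, 125} = 2.35655.
Margin = t* × SE = 2.35655 × 1.294 = 3.04938.
CI: -5.525 ± 3.04938 → (-8.574, -2.476).
With 98% confidence, each one-unit increase in vehicle weight is associated with a change of between -8.574 and -2.476 mpg in fuel economy.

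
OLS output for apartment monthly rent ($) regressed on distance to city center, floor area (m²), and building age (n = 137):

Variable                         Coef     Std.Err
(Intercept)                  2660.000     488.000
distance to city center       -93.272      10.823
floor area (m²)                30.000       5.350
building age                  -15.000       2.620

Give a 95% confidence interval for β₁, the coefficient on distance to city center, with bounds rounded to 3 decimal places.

Read off: b = -93.272, SE = 10.823 for distance to city center.
df = n − k − 1 = 137 − 3 − 1 = 133.
t* = t_{0.025, 133} = 1.977961.
Margin = t* × SE = 1.977961 × 10.823 = 21.40747.
CI: -93.272 ± 21.40747 → (-114.679, -71.865).

(-114.679, -71.865)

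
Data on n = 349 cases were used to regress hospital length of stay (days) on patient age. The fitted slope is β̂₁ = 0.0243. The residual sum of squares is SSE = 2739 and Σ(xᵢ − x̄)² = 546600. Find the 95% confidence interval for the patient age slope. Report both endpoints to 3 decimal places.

(0.017, 0.032)

MSE = SSE/(n − 2) = 2739/347 = 7.89337.
SE(β̂₁) = √(MSE/Sₓₓ) = √(7.89337/546600) = 0.00380011.
df = n − 2 = 347.
t* = t_{0.025, 347} = 1.966824.
Margin = t* × SE = 1.966824 × 0.00380011 = 0.00747.
CI: 0.0243 ± 0.00747 → (0.017, 0.032).
With 95% confidence, each one-unit increase in patient age is associated with a change of between 0.017 and 0.032 days in hospital length of stay.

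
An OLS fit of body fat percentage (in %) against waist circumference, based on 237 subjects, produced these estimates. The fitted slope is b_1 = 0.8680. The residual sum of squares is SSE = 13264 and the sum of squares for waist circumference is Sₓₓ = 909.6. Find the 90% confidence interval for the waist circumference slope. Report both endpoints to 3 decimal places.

MSE = SSE/(n − 2) = 13264/235 = 56.4426.
SE(b_1) = √(MSE/Sₓₓ) = √(56.4426/909.6) = 0.249103.
df = n − 2 = 235.
t* = t_{0.05, 235} = 1.651364.
Margin = t* × SE = 1.651364 × 0.249103 = 0.41136.
CI: 0.8680 ± 0.41136 → (0.457, 1.279).
With 90% confidence, each one-unit increase in waist circumference is associated with a change of between 0.457 and 1.279 % in body fat percentage.

(0.457, 1.279)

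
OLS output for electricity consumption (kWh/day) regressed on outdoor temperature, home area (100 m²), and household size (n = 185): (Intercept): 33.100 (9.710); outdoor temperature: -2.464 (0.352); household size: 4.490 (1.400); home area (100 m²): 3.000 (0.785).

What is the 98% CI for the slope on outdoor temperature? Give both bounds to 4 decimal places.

Read off: b = -2.464, SE = 0.352 for outdoor temperature.
df = n − k − 1 = 185 − 3 − 1 = 181.
t* = t_{0.01, 181} = 2.347126.
Margin = t* × SE = 2.347126 × 0.352 = 0.826188.
CI: -2.464 ± 0.826188 → (-3.2902, -1.6378).

(-3.2902, -1.6378)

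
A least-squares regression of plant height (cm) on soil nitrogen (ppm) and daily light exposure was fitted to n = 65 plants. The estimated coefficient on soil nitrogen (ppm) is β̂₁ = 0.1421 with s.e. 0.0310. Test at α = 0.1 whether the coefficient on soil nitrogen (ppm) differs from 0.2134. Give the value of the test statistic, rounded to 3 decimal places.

t = -2.300

H₀: β₁ = 0.2134 vs H₁: β₁ ≠ 0.2134.
t = (β̂₁ − β₁⁰)/SE = (0.1421 − 0.2134) / 0.0310 = -2.300.
df = n − k − 1 = 65 − 2 − 1 = 62.
Two-sided p ≈ 0.0248, which is < 0.1, so reject H₀.
There is evidence that the true slope on soil nitrogen (ppm) differs from 0.2134 cm per unit, holding the other predictors fixed.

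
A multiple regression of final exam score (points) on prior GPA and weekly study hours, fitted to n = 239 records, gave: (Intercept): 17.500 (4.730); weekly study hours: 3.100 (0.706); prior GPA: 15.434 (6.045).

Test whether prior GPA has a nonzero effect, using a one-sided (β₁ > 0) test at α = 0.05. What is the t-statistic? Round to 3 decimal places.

t = 2.553

Read off: b = 15.434, SE = 6.045 for prior GPA.
H₀: β₁ = 0 vs H₁: β₁ > 0.
t = 15.434 / 6.045 = 2.553.
df = n − k − 1 = 239 − 2 − 1 = 236.
One-sided p ≈ 0.0057, which is < 0.05, so reject H₀.
There is evidence that the true slope on prior GPA is positive, holding the other predictors fixed.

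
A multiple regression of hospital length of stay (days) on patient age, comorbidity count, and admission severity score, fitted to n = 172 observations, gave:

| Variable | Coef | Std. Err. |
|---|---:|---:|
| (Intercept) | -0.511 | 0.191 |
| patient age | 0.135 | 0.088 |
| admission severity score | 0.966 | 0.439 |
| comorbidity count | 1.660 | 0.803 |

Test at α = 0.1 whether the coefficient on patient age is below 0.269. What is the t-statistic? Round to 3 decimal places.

t = -1.523

Read off: b = 0.135, SE = 0.088 for patient age.
H₀: β₁ = 0.269 vs H₁: β₁ < 0.269.
t = (0.135 − 0.269) / 0.088 = -1.523.
df = n − k − 1 = 172 − 3 − 1 = 168.
One-sided p ≈ 0.0649, which is < 0.1, so reject H₀.
There is evidence that the true slope on patient age is below 0.269 days per unit, holding the other predictors fixed.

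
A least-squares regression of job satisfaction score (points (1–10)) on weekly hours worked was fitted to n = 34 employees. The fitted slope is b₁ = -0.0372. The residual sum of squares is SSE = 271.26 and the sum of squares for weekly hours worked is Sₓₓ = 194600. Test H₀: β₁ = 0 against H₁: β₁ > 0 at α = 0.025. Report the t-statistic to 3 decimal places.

t = -5.636

MSE = SSE/(n − 2) = 271.26/32 = 8.47687.
SE(b₁) = √(MSE/Sₓₓ) = √(8.47687/194600) = 0.00660004.
t = -0.0372 / 0.00660004 = -5.636.
df = n − 2 = 32.
One-sided p ≈ 1.0000, which is ≥ 0.025, so fail to reject H₀.
The data do not give significant evidence that the true slope on weekly hours worked is positive.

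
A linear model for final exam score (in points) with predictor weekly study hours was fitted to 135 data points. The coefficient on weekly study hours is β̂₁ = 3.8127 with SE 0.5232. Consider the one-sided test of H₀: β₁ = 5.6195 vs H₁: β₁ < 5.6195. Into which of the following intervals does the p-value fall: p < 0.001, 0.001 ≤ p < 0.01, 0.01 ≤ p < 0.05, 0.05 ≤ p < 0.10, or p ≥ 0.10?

p < 0.001

t = (3.8127 − 5.6195) / 0.5232 = -3.453.
df = n − 2 = 135 − 2 = 133.
One-sided p = P(T_{133} < t) ≈ 0.0004.
So p < 0.001.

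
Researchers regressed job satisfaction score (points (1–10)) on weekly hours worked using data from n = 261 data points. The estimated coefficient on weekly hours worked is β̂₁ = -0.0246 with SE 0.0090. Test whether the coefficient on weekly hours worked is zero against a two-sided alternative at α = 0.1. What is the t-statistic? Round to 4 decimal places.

t = -2.7333

H₀: β₁ = 0 vs H₁: β₁ ≠ 0.
t = (β̂₁ − β₁⁰)/SE = -0.0246 / 0.0090 = -2.7333.
df = n − 2 = 261 − 2 = 259.
Two-sided p ≈ 0.0067, which is < 0.1, so reject H₀.
There is evidence that weekly hours worked is associated with job satisfaction score.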